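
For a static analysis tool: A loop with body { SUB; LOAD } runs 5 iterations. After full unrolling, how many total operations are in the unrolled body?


Loop body operations: SUB, LOAD (2 ops per iteration)
Unrolling 5 iterations:
  Iteration 1: SUB, LOAD (2 ops)
  Iteration 2: SUB, LOAD (2 ops)
  Iteration 3: SUB, LOAD (2 ops)
  Iteration 4: SUB, LOAD (2 ops)
  Iteration 5: SUB, LOAD (2 ops)
Total: 5 iterations * 2 ops/iter = 10 operations

10


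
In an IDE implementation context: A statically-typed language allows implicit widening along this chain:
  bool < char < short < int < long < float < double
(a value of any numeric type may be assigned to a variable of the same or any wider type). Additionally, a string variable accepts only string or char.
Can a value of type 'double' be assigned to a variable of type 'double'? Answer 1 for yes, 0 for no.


Target variable type: double
Source value type: double
Numeric ranks: double=6, double=6
Widening allowed iff rank(source) <= rank(target): 6 <= 6? Yes
Result: 1

1


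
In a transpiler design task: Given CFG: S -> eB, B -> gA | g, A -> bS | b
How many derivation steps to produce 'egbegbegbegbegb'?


Grammar: S -> eB, B -> gA | g, A -> bS | b
Deriving 'egbegbegbegbegb':
Step 1: S -> eB => eB
Step 2: B -> gA => egA
Step 3: A -> bS => egbS
Step 4: S -> eB => egbeB
Step 5: B -> gA => egbegA
Step 6: A -> bS => egbegbS
Step 7: S -> eB => egbegbeB
Step 8: B -> gA => egbegbegA
Step 9: A -> bS => egbegbegbS
Step 10: S -> eB => egbegbegbeB
Step 11: B -> gA => egbegbegbegA
Step 12: A -> bS => egbegbegbegbS
Step 13: S -> eB => egbegbegbegbeB
Step 14: B -> gA => egbegbegbegbegA
Step 15: A -> b => egbegbegbegbegb
Total derivation steps: 15

15


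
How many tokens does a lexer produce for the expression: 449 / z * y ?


Scanning '449 / z * y'
Token 1: '449' -> integer_literal
Token 2: '/' -> operator
Token 3: 'z' -> identifier
Token 4: '*' -> operator
Token 5: 'y' -> identifier
Total tokens: 5

5


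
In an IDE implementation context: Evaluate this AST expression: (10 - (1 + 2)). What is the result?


Expression: (10 - (1 + 2))
Evaluating step by step:
  1 + 2 = 3
  10 - 3 = 7
Result: 7

7


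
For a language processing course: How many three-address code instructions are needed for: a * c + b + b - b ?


Expression: a * c + b + b - b
Generating three-address code (respecting * over +/- precedence):
  Instruction 1: t1 = a * c
  Instruction 2: t2 = t1 + b
  Instruction 3: t3 = t2 + b
  Instruction 4: t4 = t3 - b
Total instructions: 4

4


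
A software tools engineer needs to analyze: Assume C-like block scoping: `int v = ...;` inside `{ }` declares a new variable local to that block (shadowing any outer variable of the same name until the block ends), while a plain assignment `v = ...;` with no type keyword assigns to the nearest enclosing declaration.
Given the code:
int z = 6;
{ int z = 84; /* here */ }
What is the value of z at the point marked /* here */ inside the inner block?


Analyzing scoping rules:
Outer scope: declares z = 6
Inner block: 'int z = 84;' declares a NEW z that shadows the outer one
Inside the block the inner declaration is in scope -> 84
Result: 84

84


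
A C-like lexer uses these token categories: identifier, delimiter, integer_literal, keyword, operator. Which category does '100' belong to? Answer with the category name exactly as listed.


Token: '100'
Checking categories:
  identifier: no
  integer_literal: YES
  operator: no
  keyword: no
  delimiter: no
Category: integer_literal

integer_literal


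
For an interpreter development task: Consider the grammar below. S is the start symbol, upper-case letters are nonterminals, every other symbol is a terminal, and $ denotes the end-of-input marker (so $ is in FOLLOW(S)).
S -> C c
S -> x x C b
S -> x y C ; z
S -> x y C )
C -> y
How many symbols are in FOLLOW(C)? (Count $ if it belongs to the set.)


S is the start symbol and does not occur in any rule body, so FOLLOW(S) = {$}.
Examining every occurrence of C in a rule body:
  S -> C c : C is followed by terminal 'c' -> add 'c'
  S -> x x C b : C is followed by terminal 'b' -> add 'b'
  S -> x y C ; z : C is followed by terminal ';' -> add ';'
  S -> x y C ) : C is followed by terminal ')' -> add ')'
  C -> y : C does not occur in the body -> contributes nothing
FOLLOW(C) = {), ;, b, c}
Count: 4

4


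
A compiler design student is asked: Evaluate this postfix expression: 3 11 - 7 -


Processing tokens left to right:
Push 3, Push 11
Pop 3 and 11, compute 3 - 11 = -8, push -8
Push 7
Pop -8 and 7, compute -8 - 7 = -15, push -15
Stack result: -15

-15


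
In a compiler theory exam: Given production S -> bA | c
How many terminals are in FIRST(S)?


Production: S -> bA | c
Examining each alternative for leading terminals:
  S -> bA : first terminal = 'b'
  S -> c : first terminal = 'c'
FIRST(S) = {b, c}
Count: 2

2


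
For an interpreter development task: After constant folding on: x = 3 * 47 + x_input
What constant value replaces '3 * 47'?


Identifying constant sub-expression:
  Original: x = 3 * 47 + x_input
  3 and 47 are both compile-time constants
  Evaluating: 3 * 47 = 141
  After folding: x = 141 + x_input

141


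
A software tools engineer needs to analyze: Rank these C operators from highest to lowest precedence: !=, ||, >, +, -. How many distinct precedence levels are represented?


Looking up precedence for each operator:
  != -> precedence 3
  || -> precedence 1
  > -> precedence 4
  + -> precedence 5
  - -> precedence 5
Sorted highest to lowest: +, -, >, !=, ||
Distinct precedence values: [5, 4, 3, 1]
Number of distinct levels: 4

4


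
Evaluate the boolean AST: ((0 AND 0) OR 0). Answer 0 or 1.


Step 1: Evaluate inner node
  0 AND 0 = 0
Step 2: Evaluate root node
  0 OR 0 = 0

0


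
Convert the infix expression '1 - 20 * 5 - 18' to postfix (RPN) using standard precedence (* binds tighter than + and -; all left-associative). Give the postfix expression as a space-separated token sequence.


Applying the shunting-yard algorithm:
  Operand 1 -> output
  Push '-' onto operator stack -> op-stack: [-]
  Operand 20 -> output
  Push '*' onto operator stack -> op-stack: [-, *]
  Operand 5 -> output
  See '-' (prec 1); top '*' (prec 2) >= it -> pop '*' to output
  See '-' (prec 1); top '-' (prec 1) >= it -> pop '-' to output
  Push '-' onto operator stack -> op-stack: [-]
  Operand 18 -> output
  End of input: pop '-' to output
Postfix result: 1 20 5 * - 18 -

1 20 5 * - 18 -


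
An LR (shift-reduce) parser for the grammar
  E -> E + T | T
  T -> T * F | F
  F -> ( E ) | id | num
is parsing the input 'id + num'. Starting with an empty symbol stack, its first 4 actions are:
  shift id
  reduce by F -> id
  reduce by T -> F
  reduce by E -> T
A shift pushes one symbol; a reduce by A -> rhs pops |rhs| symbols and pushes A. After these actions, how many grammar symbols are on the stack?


Tracking the symbol stack through each action:
  Action 1: shift 'id' : push -> stack = [id] (size 1)
  Action 2: reduce by F -> id : pop 1, push F -> stack = [F] (size 1)
  Action 3: reduce by T -> F : pop 1, push T -> stack = [T] (size 1)
  Action 4: reduce by E -> T : pop 1, push E -> stack = [E] (size 1)
Final stack size: 1

1


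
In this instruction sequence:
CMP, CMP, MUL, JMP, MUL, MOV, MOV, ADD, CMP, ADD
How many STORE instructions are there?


Scanning instruction sequence for STORE:
  Position 1: CMP
  Position 2: CMP
  Position 3: MUL
  Position 4: JMP
  Position 5: MUL
  Position 6: MOV
  Position 7: MOV
  Position 8: ADD
  Position 9: CMP
  Position 10: ADD
Matches at positions: []
Total STORE count: 0

0


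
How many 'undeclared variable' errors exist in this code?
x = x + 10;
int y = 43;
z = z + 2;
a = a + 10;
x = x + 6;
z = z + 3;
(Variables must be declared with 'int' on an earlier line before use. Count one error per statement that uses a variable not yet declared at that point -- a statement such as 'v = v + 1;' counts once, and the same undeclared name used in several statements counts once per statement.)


Scanning code line by line:
  Line 1: use 'x' -> ERROR (undeclared)
  Line 2: declare 'y' -> declared = ['y']
  Line 3: use 'z' -> ERROR (undeclared)
  Line 4: use 'a' -> ERROR (undeclared)
  Line 5: use 'x' -> ERROR (undeclared)
  Line 6: use 'z' -> ERROR (undeclared)
Total undeclared variable errors: 5

5


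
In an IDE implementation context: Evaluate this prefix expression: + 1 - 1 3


Parsing prefix expression: + 1 - 1 3
Step 1: Innermost operation '- 1 3'
  1 - 3 = -2
Step 2: Outer operation '+ 1 [-2]'
  1 + -2 = -1

-1


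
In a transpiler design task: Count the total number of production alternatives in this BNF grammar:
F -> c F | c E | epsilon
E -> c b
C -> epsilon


Counting alternatives per rule:
  F: 3 alternative(s)
  E: 1 alternative(s)
  C: 1 alternative(s)
Sum: 3 + 1 + 1 = 5

5


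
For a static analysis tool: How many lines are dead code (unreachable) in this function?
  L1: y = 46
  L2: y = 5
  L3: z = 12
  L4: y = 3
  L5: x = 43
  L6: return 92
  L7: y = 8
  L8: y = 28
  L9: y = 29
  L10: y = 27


Analyzing control flow:
  L1: reachable (before return)
  L2: reachable (before return)
  L3: reachable (before return)
  L4: reachable (before return)
  L5: reachable (before return)
  L6: reachable (return statement)
  L7: DEAD (after return at L6)
  L8: DEAD (after return at L6)
  L9: DEAD (after return at L6)
  L10: DEAD (after return at L6)
Return at L6, total lines = 10
Dead lines: L7 through L10
Count: 4

4


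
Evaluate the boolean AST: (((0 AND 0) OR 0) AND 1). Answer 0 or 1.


Step 1: Evaluate inner node
  0 AND 0 = 0
Step 2: Evaluate next node
  0 OR 0 = 0
Step 3: Evaluate root node
  0 AND 1 = 0

0


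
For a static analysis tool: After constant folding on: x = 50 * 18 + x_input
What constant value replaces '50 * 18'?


Identifying constant sub-expression:
  Original: x = 50 * 18 + x_input
  50 and 18 are both compile-time constants
  Evaluating: 50 * 18 = 900
  After folding: x = 900 + x_input

900


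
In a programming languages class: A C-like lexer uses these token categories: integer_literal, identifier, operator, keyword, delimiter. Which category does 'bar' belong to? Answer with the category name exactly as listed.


Token: 'bar'
Checking categories:
  identifier: YES
  integer_literal: no
  operator: no
  keyword: no
  delimiter: no
Category: identifier

identifier


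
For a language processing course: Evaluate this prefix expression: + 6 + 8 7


Parsing prefix expression: + 6 + 8 7
Step 1: Innermost operation '+ 8 7'
  8 + 7 = 15
Step 2: Outer operation '+ 6 [15]'
  6 + 15 = 21

21


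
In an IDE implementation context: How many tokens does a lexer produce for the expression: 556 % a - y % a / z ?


Scanning '556 % a - y % a / z'
Token 1: '556' -> integer_literal
Token 2: '%' -> operator
Token 3: 'a' -> identifier
Token 4: '-' -> operator
Token 5: 'y' -> identifier
Token 6: '%' -> operator
Token 7: 'a' -> identifier
Token 8: '/' -> operator
Token 9: 'z' -> identifier
Total tokens: 9

9


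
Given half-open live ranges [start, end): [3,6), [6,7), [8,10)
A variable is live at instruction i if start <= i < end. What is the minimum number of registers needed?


Live ranges:
  Var0: [3, 6)
  Var1: [6, 7)
  Var2: [8, 10)
Sweep-line events (position, delta, active):
  pos=3 start -> active=1
  pos=6 end -> active=0
  pos=6 start -> active=1
  pos=7 end -> active=0
  pos=8 start -> active=1
  pos=10 end -> active=0
Maximum simultaneous active: 1
Minimum registers needed: 1

1


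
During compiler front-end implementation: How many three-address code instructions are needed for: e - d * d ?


Expression: e - d * d
Generating three-address code (respecting * over +/- precedence):
  Instruction 1: t1 = d * d
  Instruction 2: t2 = e - t1
Total instructions: 2

2


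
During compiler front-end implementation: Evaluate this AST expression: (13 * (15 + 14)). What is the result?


Expression: (13 * (15 + 14))
Evaluating step by step:
  15 + 14 = 29
  13 * 29 = 377
Result: 377

377


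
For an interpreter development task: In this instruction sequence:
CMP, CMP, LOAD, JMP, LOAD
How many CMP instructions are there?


Scanning instruction sequence for CMP:
  Position 1: CMP <- MATCH
  Position 2: CMP <- MATCH
  Position 3: LOAD
  Position 4: JMP
  Position 5: LOAD
Matches at positions: [1, 2]
Total CMP count: 2

2


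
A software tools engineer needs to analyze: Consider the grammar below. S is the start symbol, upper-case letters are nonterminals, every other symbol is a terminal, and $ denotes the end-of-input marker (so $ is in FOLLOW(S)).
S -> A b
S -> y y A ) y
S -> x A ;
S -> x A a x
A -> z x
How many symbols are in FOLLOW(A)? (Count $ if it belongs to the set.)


S is the start symbol and does not occur in any rule body, so FOLLOW(S) = {$}.
Examining every occurrence of A in a rule body:
  S -> A b : A is followed by terminal 'b' -> add 'b'
  S -> y y A ) y : A is followed by terminal ')' -> add ')'
  S -> x A ; : A is followed by terminal ';' -> add ';'
  S -> x A a x : A is followed by terminal 'a' -> add 'a'
  A -> z x : A does not occur in the body -> contributes nothing
FOLLOW(A) = {), ;, a, b}
Count: 4

4


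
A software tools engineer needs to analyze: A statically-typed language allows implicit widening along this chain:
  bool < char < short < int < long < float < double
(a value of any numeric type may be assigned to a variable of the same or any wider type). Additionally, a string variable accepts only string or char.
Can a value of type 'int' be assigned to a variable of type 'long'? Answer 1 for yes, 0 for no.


Target variable type: long
Source value type: int
Numeric ranks: int=3, long=4
Widening allowed iff rank(source) <= rank(target): 3 <= 4? Yes
Result: 1

1


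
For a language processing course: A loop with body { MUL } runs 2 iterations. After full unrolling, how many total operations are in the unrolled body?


Loop body operations: MUL (1 op per iteration)
Unrolling 2 iterations:
  Iteration 1: MUL (1 ops)
  Iteration 2: MUL (1 ops)
Total: 2 iterations * 1 ops/iter = 2 operations

2


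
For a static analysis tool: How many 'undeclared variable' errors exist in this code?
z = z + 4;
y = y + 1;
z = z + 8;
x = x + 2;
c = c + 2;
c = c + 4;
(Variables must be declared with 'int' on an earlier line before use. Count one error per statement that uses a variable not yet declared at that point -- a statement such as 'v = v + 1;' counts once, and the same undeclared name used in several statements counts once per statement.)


Scanning code line by line:
  Line 1: use 'z' -> ERROR (undeclared)
  Line 2: use 'y' -> ERROR (undeclared)
  Line 3: use 'z' -> ERROR (undeclared)
  Line 4: use 'x' -> ERROR (undeclared)
  Line 5: use 'c' -> ERROR (undeclared)
  Line 6: use 'c' -> ERROR (undeclared)
Total undeclared variable errors: 6

6


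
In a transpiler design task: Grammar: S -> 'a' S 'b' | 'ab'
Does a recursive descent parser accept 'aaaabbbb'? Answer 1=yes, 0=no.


Grammar accepts strings of the form a^n b^n (n >= 1)
Word: 'aaaabbbb'
Counting: 4 a's and 4 b's
Check: 4 == 4? Yes
Derivation (S -> aSb applied 3 time(s), then S -> ab): S => aSb => aaSbb => aaaSbbb => aaaabbbb
Accepted

1


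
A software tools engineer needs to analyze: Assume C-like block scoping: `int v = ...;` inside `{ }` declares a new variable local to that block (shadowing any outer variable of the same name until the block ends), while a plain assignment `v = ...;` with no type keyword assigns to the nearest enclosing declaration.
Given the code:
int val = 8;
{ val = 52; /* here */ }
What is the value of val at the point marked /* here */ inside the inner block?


Analyzing scoping rules:
Outer scope: declares val = 8
Inner block: 'val = 52;' has no type keyword, so it is an assignment to the outer val (no shadowing)
Inside the block, after the assignment -> 52
Result: 52

52


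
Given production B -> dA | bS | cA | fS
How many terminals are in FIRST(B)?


Production: B -> dA | bS | cA | fS
Examining each alternative for leading terminals:
  B -> dA : first terminal = 'd'
  B -> bS : first terminal = 'b'
  B -> cA : first terminal = 'c'
  B -> fS : first terminal = 'f'
FIRST(B) = {b, c, d, f}
Count: 4

4


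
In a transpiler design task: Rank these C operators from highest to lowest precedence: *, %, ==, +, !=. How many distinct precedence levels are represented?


Looking up precedence for each operator:
  * -> precedence 6
  % -> precedence 6
  == -> precedence 3
  + -> precedence 5
  != -> precedence 3
Sorted highest to lowest: *, %, +, ==, !=
Distinct precedence values: [6, 5, 3]
Number of distinct levels: 3

3


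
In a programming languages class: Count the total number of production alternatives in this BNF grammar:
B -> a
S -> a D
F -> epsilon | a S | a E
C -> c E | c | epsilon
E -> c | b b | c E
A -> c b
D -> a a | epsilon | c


Counting alternatives per rule:
  B: 1 alternative(s)
  S: 1 alternative(s)
  F: 3 alternative(s)
  C: 3 alternative(s)
  E: 3 alternative(s)
  A: 1 alternative(s)
  D: 3 alternative(s)
Sum: 1 + 1 + 3 + 3 + 3 + 1 + 3 = 15

15


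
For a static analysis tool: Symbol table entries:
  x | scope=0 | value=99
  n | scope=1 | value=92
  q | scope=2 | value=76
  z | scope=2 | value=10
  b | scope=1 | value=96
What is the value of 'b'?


Searching symbol table for 'b':
  x | scope=0 | value=99
  n | scope=1 | value=92
  q | scope=2 | value=76
  z | scope=2 | value=10
  b | scope=1 | value=96 <- MATCH
Found 'b' at scope 1 with value 96

96


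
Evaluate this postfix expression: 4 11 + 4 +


Processing tokens left to right:
Push 4, Push 11
Pop 4 and 11, compute 4 + 11 = 15, push 15
Push 4
Pop 15 and 4, compute 15 + 4 = 19, push 19
Stack result: 19

19


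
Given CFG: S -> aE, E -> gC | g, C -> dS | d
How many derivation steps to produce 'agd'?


Grammar: S -> aE, E -> gC | g, C -> dS | d
Deriving 'agd':
Step 1: S -> aE => aE
Step 2: E -> gC => agC
Step 3: C -> d => agd
Total derivation steps: 3

3


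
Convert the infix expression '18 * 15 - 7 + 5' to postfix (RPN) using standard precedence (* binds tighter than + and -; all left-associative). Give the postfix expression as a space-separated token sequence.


Applying the shunting-yard algorithm:
  Operand 18 -> output
  Push '*' onto operator stack -> op-stack: [*]
  Operand 15 -> output
  See '-' (prec 1); top '*' (prec 2) >= it -> pop '*' to output
  Push '-' onto operator stack -> op-stack: [-]
  Operand 7 -> output
  See '+' (prec 1); top '-' (prec 1) >= it -> pop '-' to output
  Push '+' onto operator stack -> op-stack: [+]
  Operand 5 -> output
  End of input: pop '+' to output
Postfix result: 18 15 * 7 - 5 +

18 15 * 7 - 5 +


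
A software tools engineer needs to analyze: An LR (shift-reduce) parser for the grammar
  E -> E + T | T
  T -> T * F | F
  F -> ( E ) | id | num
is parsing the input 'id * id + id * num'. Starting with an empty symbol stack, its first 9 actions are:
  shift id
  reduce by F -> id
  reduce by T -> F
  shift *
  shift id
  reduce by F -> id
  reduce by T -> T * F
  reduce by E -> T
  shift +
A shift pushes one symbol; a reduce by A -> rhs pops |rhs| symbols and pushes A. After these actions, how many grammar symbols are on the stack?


Tracking the symbol stack through each action:
  Action 1: shift 'id' : push -> stack = [id] (size 1)
  Action 2: reduce by F -> id : pop 1, push F -> stack = [F] (size 1)
  Action 3: reduce by T -> F : pop 1, push T -> stack = [T] (size 1)
  Action 4: shift '*' : push -> stack = [T, *] (size 2)
  Action 5: shift 'id' : push -> stack = [T, *, id] (size 3)
  Action 6: reduce by F -> id : pop 1, push F -> stack = [T, *, F] (size 3)
  Action 7: reduce by T -> T * F : pop 3, push T -> stack = [T] (size 1)
  Action 8: reduce by E -> T : pop 1, push E -> stack = [E] (size 1)
  Action 9: shift '+' : push -> stack = [E, +] (size 2)
Final stack size: 2

2


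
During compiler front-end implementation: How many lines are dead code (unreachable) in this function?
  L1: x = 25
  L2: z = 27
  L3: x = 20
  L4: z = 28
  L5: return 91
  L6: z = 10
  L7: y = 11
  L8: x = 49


Analyzing control flow:
  L1: reachable (before return)
  L2: reachable (before return)
  L3: reachable (before return)
  L4: reachable (before return)
  L5: reachable (return statement)
  L6: DEAD (after return at L5)
  L7: DEAD (after return at L5)
  L8: DEAD (after return at L5)
Return at L5, total lines = 8
Dead lines: L6 through L8
Count: 3

3


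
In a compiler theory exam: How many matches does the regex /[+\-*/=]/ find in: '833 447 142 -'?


Pattern: /[+\-*/=]/ (operators)
Input: '833 447 142 -'
Scanning for matches:
  Match 1: '-'
Total matches: 1

1


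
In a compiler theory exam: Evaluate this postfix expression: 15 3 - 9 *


Processing tokens left to right:
Push 15, Push 3
Pop 15 and 3, compute 15 - 3 = 12, push 12
Push 9
Pop 12 and 9, compute 12 * 9 = 108, push 108
Stack result: 108

108


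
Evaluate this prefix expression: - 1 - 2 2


Parsing prefix expression: - 1 - 2 2
Step 1: Innermost operation '- 2 2'
  2 - 2 = 0
Step 2: Outer operation '- 1 [0]'
  1 - 0 = 1

1


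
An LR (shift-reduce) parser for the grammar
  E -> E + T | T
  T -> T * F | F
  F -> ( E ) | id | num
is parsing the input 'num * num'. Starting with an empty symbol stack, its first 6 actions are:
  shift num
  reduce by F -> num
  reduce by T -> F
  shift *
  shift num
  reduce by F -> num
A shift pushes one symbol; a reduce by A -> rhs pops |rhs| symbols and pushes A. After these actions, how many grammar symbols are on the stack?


Tracking the symbol stack through each action:
  Action 1: shift 'num' : push -> stack = [num] (size 1)
  Action 2: reduce by F -> num : pop 1, push F -> stack = [F] (size 1)
  Action 3: reduce by T -> F : pop 1, push T -> stack = [T] (size 1)
  Action 4: shift '*' : push -> stack = [T, *] (size 2)
  Action 5: shift 'num' : push -> stack = [T, *, num] (size 3)
  Action 6: reduce by F -> num : pop 1, push F -> stack = [T, *, F] (size 3)
Final stack size: 3

3


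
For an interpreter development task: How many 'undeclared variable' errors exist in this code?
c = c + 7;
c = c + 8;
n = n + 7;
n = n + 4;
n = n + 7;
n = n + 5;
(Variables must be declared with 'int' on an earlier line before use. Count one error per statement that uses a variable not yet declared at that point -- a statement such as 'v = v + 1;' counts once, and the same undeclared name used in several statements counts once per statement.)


Scanning code line by line:
  Line 1: use 'c' -> ERROR (undeclared)
  Line 2: use 'c' -> ERROR (undeclared)
  Line 3: use 'n' -> ERROR (undeclared)
  Line 4: use 'n' -> ERROR (undeclared)
  Line 5: use 'n' -> ERROR (undeclared)
  Line 6: use 'n' -> ERROR (undeclared)
Total undeclared variable errors: 6

6


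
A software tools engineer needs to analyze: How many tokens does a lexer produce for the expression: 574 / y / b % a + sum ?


Scanning '574 / y / b % a + sum'
Token 1: '574' -> integer_literal
Token 2: '/' -> operator
Token 3: 'y' -> identifier
Token 4: '/' -> operator
Token 5: 'b' -> identifier
Token 6: '%' -> operator
Token 7: 'a' -> identifier
Token 8: '+' -> operator
Token 9: 'sum' -> identifier
Total tokens: 9

9


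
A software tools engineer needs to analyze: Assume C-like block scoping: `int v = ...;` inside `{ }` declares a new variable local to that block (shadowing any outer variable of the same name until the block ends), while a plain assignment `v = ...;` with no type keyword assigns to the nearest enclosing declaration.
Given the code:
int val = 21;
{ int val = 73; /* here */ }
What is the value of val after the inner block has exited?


Analyzing scoping rules:
Outer scope: declares val = 21
Inner block: 'int val = 73;' declares a NEW val that shadows the outer one
When the block exits the inner val goes out of scope; the outer val was never modified -> 21
Result: 21

21


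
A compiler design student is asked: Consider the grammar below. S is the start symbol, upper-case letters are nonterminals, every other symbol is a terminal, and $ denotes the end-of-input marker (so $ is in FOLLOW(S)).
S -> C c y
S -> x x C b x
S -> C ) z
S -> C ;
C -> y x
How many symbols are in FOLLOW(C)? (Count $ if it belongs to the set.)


S is the start symbol and does not occur in any rule body, so FOLLOW(S) = {$}.
Examining every occurrence of C in a rule body:
  S -> C c y : C is followed by terminal 'c' -> add 'c'
  S -> x x C b x : C is followed by terminal 'b' -> add 'b'
  S -> C ) z : C is followed by terminal ')' -> add ')'
  S -> C ; : C is followed by terminal ';' -> add ';'
  C -> y x : C does not occur in the body -> contributes nothing
FOLLOW(C) = {), ;, b, c}
Count: 4

4


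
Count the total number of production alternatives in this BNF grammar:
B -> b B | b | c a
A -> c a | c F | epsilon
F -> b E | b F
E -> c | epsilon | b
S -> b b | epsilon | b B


Counting alternatives per rule:
  B: 3 alternative(s)
  A: 3 alternative(s)
  F: 2 alternative(s)
  E: 3 alternative(s)
  S: 3 alternative(s)
Sum: 3 + 3 + 2 + 3 + 3 = 14

14


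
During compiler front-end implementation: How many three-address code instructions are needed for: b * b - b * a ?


Expression: b * b - b * a
Generating three-address code (respecting * over +/- precedence):
  Instruction 1: t1 = b * b
  Instruction 2: t2 = b * a
  Instruction 3: t3 = t1 - t2
Total instructions: 3

3


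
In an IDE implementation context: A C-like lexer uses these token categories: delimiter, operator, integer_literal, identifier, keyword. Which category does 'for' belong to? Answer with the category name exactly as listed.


Token: 'for'
Checking categories:
  identifier: no
  integer_literal: no
  operator: no
  keyword: YES
  delimiter: no
Category: keyword

keyword


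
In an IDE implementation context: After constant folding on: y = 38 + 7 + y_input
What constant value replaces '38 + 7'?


Identifying constant sub-expression:
  Original: y = 38 + 7 + y_input
  38 and 7 are both compile-time constants
  Evaluating: 38 + 7 = 45
  After folding: y = 45 + y_input

45


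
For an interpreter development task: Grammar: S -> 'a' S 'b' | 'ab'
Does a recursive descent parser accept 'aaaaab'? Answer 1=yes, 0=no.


Grammar accepts strings of the form a^n b^n (n >= 1)
Word: 'aaaaab'
Counting: 5 a's and 1 b's
Check: 5 == 1? No
Mismatch: a-count != b-count
Rejected

0


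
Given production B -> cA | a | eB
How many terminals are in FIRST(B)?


Production: B -> cA | a | eB
Examining each alternative for leading terminals:
  B -> cA : first terminal = 'c'
  B -> a : first terminal = 'a'
  B -> eB : first terminal = 'e'
FIRST(B) = {a, c, e}
Count: 3

3


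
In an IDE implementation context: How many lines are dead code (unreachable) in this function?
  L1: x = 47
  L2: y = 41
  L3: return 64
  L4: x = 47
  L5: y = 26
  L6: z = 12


Analyzing control flow:
  L1: reachable (before return)
  L2: reachable (before return)
  L3: reachable (return statement)
  L4: DEAD (after return at L3)
  L5: DEAD (after return at L3)
  L6: DEAD (after return at L3)
Return at L3, total lines = 6
Dead lines: L4 through L6
Count: 3

3


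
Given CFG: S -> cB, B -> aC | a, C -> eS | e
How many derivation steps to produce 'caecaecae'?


Grammar: S -> cB, B -> aC | a, C -> eS | e
Deriving 'caecaecae':
Step 1: S -> cB => cB
Step 2: B -> aC => caC
Step 3: C -> eS => caeS
Step 4: S -> cB => caecB
Step 5: B -> aC => caecaC
Step 6: C -> eS => caecaeS
Step 7: S -> cB => caecaecB
Step 8: B -> aC => caecaecaC
Step 9: C -> e => caecaecae
Total derivation steps: 9

9


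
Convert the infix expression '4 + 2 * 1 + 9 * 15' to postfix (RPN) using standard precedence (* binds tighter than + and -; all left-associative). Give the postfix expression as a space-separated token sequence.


Applying the shunting-yard algorithm:
  Operand 4 -> output
  Push '+' onto operator stack -> op-stack: [+]
  Operand 2 -> output
  Push '*' onto operator stack -> op-stack: [+, *]
  Operand 1 -> output
  See '+' (prec 1); top '*' (prec 2) >= it -> pop '*' to output
  See '+' (prec 1); top '+' (prec 1) >= it -> pop '+' to output
  Push '+' onto operator stack -> op-stack: [+]
  Operand 9 -> output
  Push '*' onto operator stack -> op-stack: [+, *]
  Operand 15 -> output
  End of input: pop '*' to output
  End of input: pop '+' to output
Postfix result: 4 2 1 * + 9 15 * +

4 2 1 * + 9 15 * +


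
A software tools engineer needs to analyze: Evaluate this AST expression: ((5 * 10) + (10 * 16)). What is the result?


Expression: ((5 * 10) + (10 * 16))
Evaluating step by step:
  5 * 10 = 50
  10 * 16 = 160
  50 + 160 = 210
Result: 210

210


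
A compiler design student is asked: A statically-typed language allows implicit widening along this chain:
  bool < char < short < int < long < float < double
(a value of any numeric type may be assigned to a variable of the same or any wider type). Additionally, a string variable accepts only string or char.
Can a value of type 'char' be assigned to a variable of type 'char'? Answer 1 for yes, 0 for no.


Target variable type: char
Source value type: char
Numeric ranks: char=1, char=1
Widening allowed iff rank(source) <= rank(target): 1 <= 1? Yes
Result: 1

1


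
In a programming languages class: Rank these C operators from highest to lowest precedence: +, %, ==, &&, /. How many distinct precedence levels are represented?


Looking up precedence for each operator:
  + -> precedence 5
  % -> precedence 6
  == -> precedence 3
  && -> precedence 2
  / -> precedence 6
Sorted highest to lowest: %, /, +, ==, &&
Distinct precedence values: [6, 5, 3, 2]
Number of distinct levels: 4

4


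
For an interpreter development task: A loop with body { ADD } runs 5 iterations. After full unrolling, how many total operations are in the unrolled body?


Loop body operations: ADD (1 op per iteration)
Unrolling 5 iterations:
  Iteration 1: ADD (1 ops)
  Iteration 2: ADD (1 ops)
  Iteration 3: ADD (1 ops)
  Iteration 4: ADD (1 ops)
  Iteration 5: ADD (1 ops)
Total: 5 iterations * 1 ops/iter = 5 operations

5


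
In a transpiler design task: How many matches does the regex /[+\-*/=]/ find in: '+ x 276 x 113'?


Pattern: /[+\-*/=]/ (operators)
Input: '+ x 276 x 113'
Scanning for matches:
  Match 1: '+'
Total matches: 1

1


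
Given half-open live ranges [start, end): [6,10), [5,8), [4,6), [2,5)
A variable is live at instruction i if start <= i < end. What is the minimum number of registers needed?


Live ranges:
  Var0: [6, 10)
  Var1: [5, 8)
  Var2: [4, 6)
  Var3: [2, 5)
Sweep-line events (position, delta, active):
  pos=2 start -> active=1
  pos=4 start -> active=2
  pos=5 end -> active=1
  pos=5 start -> active=2
  pos=6 end -> active=1
  pos=6 start -> active=2
  pos=8 end -> active=1
  pos=10 end -> active=0
Maximum simultaneous active: 2
Minimum registers needed: 2

2


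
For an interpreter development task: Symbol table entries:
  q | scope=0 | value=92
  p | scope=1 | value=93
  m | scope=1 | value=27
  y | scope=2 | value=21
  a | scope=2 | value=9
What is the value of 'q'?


Searching symbol table for 'q':
  q | scope=0 | value=92 <- MATCH
  p | scope=1 | value=93
  m | scope=1 | value=27
  y | scope=2 | value=21
  a | scope=2 | value=9
Found 'q' at scope 0 with value 92

92


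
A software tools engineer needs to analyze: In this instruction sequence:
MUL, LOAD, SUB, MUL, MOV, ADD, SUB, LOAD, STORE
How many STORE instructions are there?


Scanning instruction sequence for STORE:
  Position 1: MUL
  Position 2: LOAD
  Position 3: SUB
  Position 4: MUL
  Position 5: MOV
  Position 6: ADD
  Position 7: SUB
  Position 8: LOAD
  Position 9: STORE <- MATCH
Matches at positions: [9]
Total STORE count: 1

1


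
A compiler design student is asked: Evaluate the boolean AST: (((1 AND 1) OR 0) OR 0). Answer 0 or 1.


Step 1: Evaluate inner node
  1 AND 1 = 1
Step 2: Evaluate next node
  1 OR 0 = 1
Step 3: Evaluate root node
  1 OR 0 = 1

1


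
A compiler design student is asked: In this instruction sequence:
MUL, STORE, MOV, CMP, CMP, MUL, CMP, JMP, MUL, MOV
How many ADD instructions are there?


Scanning instruction sequence for ADD:
  Position 1: MUL
  Position 2: STORE
  Position 3: MOV
  Position 4: CMP
  Position 5: CMP
  Position 6: MUL
  Position 7: CMP
  Position 8: JMP
  Position 9: MUL
  Position 10: MOV
Matches at positions: []
Total ADD count: 0

0


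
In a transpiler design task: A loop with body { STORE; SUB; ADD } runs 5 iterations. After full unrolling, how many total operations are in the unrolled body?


Loop body operations: STORE, SUB, ADD (3 ops per iteration)
Unrolling 5 iterations:
  Iteration 1: STORE, SUB, ADD (3 ops)
  Iteration 2: STORE, SUB, ADD (3 ops)
  Iteration 3: STORE, SUB, ADD (3 ops)
  Iteration 4: STORE, SUB, ADD (3 ops)
  Iteration 5: STORE, SUB, ADD (3 ops)
Total: 5 iterations * 3 ops/iter = 15 operations

15


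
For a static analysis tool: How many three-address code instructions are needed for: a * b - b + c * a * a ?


Expression: a * b - b + c * a * a
Generating three-address code (respecting * over +/- precedence):
  Instruction 1: t1 = a * b
  Instruction 2: t2 = c * a
  Instruction 3: t3 = t2 * a
  Instruction 4: t4 = t1 - b
  Instruction 5: t5 = t4 + t3
Total instructions: 5

5


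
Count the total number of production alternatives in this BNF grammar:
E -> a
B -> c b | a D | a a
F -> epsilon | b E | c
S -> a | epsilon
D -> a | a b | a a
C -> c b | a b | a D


Counting alternatives per rule:
  E: 1 alternative(s)
  B: 3 alternative(s)
  F: 3 alternative(s)
  S: 2 alternative(s)
  D: 3 alternative(s)
  C: 3 alternative(s)
Sum: 1 + 3 + 3 + 2 + 3 + 3 = 15

15


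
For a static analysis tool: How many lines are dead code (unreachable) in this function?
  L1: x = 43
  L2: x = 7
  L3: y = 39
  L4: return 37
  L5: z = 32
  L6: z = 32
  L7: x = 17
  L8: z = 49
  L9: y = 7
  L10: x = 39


Analyzing control flow:
  L1: reachable (before return)
  L2: reachable (before return)
  L3: reachable (before return)
  L4: reachable (return statement)
  L5: DEAD (after return at L4)
  L6: DEAD (after return at L4)
  L7: DEAD (after return at L4)
  L8: DEAD (after return at L4)
  L9: DEAD (after return at L4)
  L10: DEAD (after return at L4)
Return at L4, total lines = 10
Dead lines: L5 through L10
Count: 6

6


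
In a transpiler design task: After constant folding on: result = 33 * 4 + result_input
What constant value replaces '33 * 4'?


Identifying constant sub-expression:
  Original: result = 33 * 4 + result_input
  33 and 4 are both compile-time constants
  Evaluating: 33 * 4 = 132
  After folding: result = 132 + result_input

132


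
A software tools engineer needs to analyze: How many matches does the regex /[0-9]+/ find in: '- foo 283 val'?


Pattern: /[0-9]+/ (int literals)
Input: '- foo 283 val'
Scanning for matches:
  Match 1: '283'
Total matches: 1

1


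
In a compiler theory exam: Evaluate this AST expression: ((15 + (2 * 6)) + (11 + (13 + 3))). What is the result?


Expression: ((15 + (2 * 6)) + (11 + (13 + 3)))
Evaluating step by step:
  2 * 6 = 12
  15 + 12 = 27
  13 + 3 = 16
  11 + 16 = 27
  27 + 27 = 54
Result: 54

54


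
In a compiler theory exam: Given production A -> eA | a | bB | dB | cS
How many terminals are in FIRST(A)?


Production: A -> eA | a | bB | dB | cS
Examining each alternative for leading terminals:
  A -> eA : first terminal = 'e'
  A -> a : first terminal = 'a'
  A -> bB : first terminal = 'b'
  A -> dB : first terminal = 'd'
  A -> cS : first terminal = 'c'
FIRST(A) = {a, b, c, d, e}
Count: 5

5


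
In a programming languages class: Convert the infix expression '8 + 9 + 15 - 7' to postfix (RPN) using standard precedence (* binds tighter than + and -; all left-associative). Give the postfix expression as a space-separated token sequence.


Applying the shunting-yard algorithm:
  Operand 8 -> output
  Push '+' onto operator stack -> op-stack: [+]
  Operand 9 -> output
  See '+' (prec 1); top '+' (prec 1) >= it -> pop '+' to output
  Push '+' onto operator stack -> op-stack: [+]
  Operand 15 -> output
  See '-' (prec 1); top '+' (prec 1) >= it -> pop '+' to output
  Push '-' onto operator stack -> op-stack: [-]
  Operand 7 -> output
  End of input: pop '-' to output
Postfix result: 8 9 + 15 + 7 -

8 9 + 15 + 7 -


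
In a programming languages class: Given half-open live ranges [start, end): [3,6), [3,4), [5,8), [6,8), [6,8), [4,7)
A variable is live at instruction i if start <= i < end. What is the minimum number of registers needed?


Live ranges:
  Var0: [3, 6)
  Var1: [3, 4)
  Var2: [5, 8)
  Var3: [6, 8)
  Var4: [6, 8)
  Var5: [4, 7)
Sweep-line events (position, delta, active):
  pos=3 start -> active=1
  pos=3 start -> active=2
  pos=4 end -> active=1
  pos=4 start -> active=2
  pos=5 start -> active=3
  pos=6 end -> active=2
  pos=6 start -> active=3
  pos=6 start -> active=4
  pos=7 end -> active=3
  pos=8 end -> active=2
  pos=8 end -> active=1
  pos=8 end -> active=0
Maximum simultaneous active: 4
Minimum registers needed: 4

4


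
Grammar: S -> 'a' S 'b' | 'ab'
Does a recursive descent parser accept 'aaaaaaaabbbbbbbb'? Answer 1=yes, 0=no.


Grammar accepts strings of the form a^n b^n (n >= 1)
Word: 'aaaaaaaabbbbbbbb'
Counting: 8 a's and 8 b's
Check: 8 == 8? Yes
Derivation (S -> aSb applied 7 time(s), then S -> ab): S => aSb => aaSbb => aaaSbbb => aaaaSbbbb => aaaaaSbbbbb => aaaaaaSbbbbbb => aaaaaaaSbbbbbbb => aaaaaaaabbbbbbbb
Accepted

1


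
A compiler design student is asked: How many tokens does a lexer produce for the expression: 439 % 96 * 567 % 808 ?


Scanning '439 % 96 * 567 % 808'
Token 1: '439' -> integer_literal
Token 2: '%' -> operator
Token 3: '96' -> integer_literal
Token 4: '*' -> operator
Token 5: '567' -> integer_literal
Token 6: '%' -> operator
Token 7: '808' -> integer_literal
Total tokens: 7

7


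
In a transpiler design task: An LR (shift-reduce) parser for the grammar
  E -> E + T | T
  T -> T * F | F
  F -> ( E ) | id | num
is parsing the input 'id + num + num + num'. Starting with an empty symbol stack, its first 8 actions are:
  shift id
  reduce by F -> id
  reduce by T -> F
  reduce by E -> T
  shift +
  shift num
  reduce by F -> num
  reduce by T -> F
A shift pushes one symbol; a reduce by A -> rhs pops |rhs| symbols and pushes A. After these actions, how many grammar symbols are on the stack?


Tracking the symbol stack through each action:
  Action 1: shift 'id' : push -> stack = [id] (size 1)
  Action 2: reduce by F -> id : pop 1, push F -> stack = [F] (size 1)
  Action 3: reduce by T -> F : pop 1, push T -> stack = [T] (size 1)
  Action 4: reduce by E -> T : pop 1, push E -> stack = [E] (size 1)
  Action 5: shift '+' : push -> stack = [E, +] (size 2)
  Action 6: shift 'num' : push -> stack = [E, +, num] (size 3)
  Action 7: reduce by F -> num : pop 1, push F -> stack = [E, +, F] (size 3)
  Action 8: reduce by T -> F : pop 1, push T -> stack = [E, +, T] (size 3)
Final stack size: 3

3


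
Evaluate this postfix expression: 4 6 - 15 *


Processing tokens left to right:
Push 4, Push 6
Pop 4 and 6, compute 4 - 6 = -2, push -2
Push 15
Pop -2 and 15, compute -2 * 15 = -30, push -30
Stack result: -30

-30


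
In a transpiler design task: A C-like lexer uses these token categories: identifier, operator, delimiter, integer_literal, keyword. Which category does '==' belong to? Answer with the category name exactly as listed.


Token: '=='
Checking categories:
  identifier: no
  integer_literal: no
  operator: YES
  keyword: no
  delimiter: no
Category: operator

operator


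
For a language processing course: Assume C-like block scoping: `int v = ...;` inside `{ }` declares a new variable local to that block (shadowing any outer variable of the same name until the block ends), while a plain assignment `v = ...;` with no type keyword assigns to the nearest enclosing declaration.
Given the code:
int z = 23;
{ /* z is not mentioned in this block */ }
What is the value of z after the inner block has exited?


Analyzing scoping rules:
Outer scope: declares z = 23
Inner block: z is neither redeclared nor assigned -> unchanged
After the block -> 23
Result: 23

23
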